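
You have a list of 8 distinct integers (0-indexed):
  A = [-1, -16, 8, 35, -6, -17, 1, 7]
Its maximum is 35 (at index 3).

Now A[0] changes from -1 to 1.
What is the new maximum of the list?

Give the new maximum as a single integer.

Old max = 35 (at index 3)
Change: A[0] -1 -> 1
Changed element was NOT the old max.
  New max = max(old_max, new_val) = max(35, 1) = 35

Answer: 35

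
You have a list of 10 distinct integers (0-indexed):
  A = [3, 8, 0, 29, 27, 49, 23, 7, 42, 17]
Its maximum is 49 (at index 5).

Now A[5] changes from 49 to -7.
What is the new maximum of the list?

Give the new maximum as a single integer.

Answer: 42

Derivation:
Old max = 49 (at index 5)
Change: A[5] 49 -> -7
Changed element WAS the max -> may need rescan.
  Max of remaining elements: 42
  New max = max(-7, 42) = 42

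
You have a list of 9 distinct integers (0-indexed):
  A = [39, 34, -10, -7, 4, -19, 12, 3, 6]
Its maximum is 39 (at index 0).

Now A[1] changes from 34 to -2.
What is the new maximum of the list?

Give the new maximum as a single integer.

Old max = 39 (at index 0)
Change: A[1] 34 -> -2
Changed element was NOT the old max.
  New max = max(old_max, new_val) = max(39, -2) = 39

Answer: 39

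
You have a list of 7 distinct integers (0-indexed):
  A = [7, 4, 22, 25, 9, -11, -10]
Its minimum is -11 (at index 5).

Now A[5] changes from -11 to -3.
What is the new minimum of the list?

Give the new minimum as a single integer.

Old min = -11 (at index 5)
Change: A[5] -11 -> -3
Changed element WAS the min. Need to check: is -3 still <= all others?
  Min of remaining elements: -10
  New min = min(-3, -10) = -10

Answer: -10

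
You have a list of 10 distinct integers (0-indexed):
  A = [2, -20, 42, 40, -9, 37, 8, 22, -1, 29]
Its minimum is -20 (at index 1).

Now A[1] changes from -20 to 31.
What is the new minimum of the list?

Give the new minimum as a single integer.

Old min = -20 (at index 1)
Change: A[1] -20 -> 31
Changed element WAS the min. Need to check: is 31 still <= all others?
  Min of remaining elements: -9
  New min = min(31, -9) = -9

Answer: -9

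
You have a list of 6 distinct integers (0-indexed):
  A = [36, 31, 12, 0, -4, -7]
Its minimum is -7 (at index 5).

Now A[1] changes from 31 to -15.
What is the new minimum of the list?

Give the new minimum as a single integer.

Answer: -15

Derivation:
Old min = -7 (at index 5)
Change: A[1] 31 -> -15
Changed element was NOT the old min.
  New min = min(old_min, new_val) = min(-7, -15) = -15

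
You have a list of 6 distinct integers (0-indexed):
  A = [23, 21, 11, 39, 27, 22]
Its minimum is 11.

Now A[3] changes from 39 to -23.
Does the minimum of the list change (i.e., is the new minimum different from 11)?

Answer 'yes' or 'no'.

Answer: yes

Derivation:
Old min = 11
Change: A[3] 39 -> -23
Changed element was NOT the min; min changes only if -23 < 11.
New min = -23; changed? yes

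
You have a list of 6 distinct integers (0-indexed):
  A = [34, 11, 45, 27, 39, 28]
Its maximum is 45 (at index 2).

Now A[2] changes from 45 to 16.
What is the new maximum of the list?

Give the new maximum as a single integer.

Answer: 39

Derivation:
Old max = 45 (at index 2)
Change: A[2] 45 -> 16
Changed element WAS the max -> may need rescan.
  Max of remaining elements: 39
  New max = max(16, 39) = 39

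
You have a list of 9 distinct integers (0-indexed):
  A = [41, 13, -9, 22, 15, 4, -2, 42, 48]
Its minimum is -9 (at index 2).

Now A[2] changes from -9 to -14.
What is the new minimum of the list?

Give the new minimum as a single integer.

Old min = -9 (at index 2)
Change: A[2] -9 -> -14
Changed element WAS the min. Need to check: is -14 still <= all others?
  Min of remaining elements: -2
  New min = min(-14, -2) = -14

Answer: -14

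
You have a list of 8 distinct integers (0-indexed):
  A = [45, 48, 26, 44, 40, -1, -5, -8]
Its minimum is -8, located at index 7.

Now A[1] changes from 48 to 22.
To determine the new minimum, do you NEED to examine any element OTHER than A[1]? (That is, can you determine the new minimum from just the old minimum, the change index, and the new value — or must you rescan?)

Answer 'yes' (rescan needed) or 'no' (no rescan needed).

Answer: no

Derivation:
Old min = -8 at index 7
Change at index 1: 48 -> 22
Index 1 was NOT the min. New min = min(-8, 22). No rescan of other elements needed.
Needs rescan: no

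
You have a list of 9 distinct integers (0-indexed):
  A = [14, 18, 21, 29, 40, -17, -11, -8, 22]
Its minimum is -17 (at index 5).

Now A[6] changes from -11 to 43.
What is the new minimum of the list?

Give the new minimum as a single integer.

Answer: -17

Derivation:
Old min = -17 (at index 5)
Change: A[6] -11 -> 43
Changed element was NOT the old min.
  New min = min(old_min, new_val) = min(-17, 43) = -17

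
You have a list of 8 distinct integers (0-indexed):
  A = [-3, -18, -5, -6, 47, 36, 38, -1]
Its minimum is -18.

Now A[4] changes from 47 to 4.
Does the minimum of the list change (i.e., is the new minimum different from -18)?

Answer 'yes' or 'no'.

Answer: no

Derivation:
Old min = -18
Change: A[4] 47 -> 4
Changed element was NOT the min; min changes only if 4 < -18.
New min = -18; changed? no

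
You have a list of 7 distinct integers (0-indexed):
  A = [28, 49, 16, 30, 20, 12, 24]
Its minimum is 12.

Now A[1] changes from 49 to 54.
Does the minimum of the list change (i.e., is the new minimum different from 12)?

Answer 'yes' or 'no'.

Answer: no

Derivation:
Old min = 12
Change: A[1] 49 -> 54
Changed element was NOT the min; min changes only if 54 < 12.
New min = 12; changed? no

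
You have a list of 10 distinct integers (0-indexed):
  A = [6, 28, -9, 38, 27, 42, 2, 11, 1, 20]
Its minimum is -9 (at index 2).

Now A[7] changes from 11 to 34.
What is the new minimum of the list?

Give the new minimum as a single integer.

Old min = -9 (at index 2)
Change: A[7] 11 -> 34
Changed element was NOT the old min.
  New min = min(old_min, new_val) = min(-9, 34) = -9

Answer: -9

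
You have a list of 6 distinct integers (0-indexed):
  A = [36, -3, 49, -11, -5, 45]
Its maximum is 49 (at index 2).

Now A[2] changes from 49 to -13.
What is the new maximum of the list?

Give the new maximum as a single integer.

Answer: 45

Derivation:
Old max = 49 (at index 2)
Change: A[2] 49 -> -13
Changed element WAS the max -> may need rescan.
  Max of remaining elements: 45
  New max = max(-13, 45) = 45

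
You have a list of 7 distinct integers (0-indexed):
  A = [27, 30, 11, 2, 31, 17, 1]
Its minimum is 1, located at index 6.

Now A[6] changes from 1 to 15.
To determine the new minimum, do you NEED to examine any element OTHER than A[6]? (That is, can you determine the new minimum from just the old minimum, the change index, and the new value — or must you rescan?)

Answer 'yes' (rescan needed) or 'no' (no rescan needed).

Answer: yes

Derivation:
Old min = 1 at index 6
Change at index 6: 1 -> 15
Index 6 WAS the min and new value 15 > old min 1. Must rescan other elements to find the new min.
Needs rescan: yes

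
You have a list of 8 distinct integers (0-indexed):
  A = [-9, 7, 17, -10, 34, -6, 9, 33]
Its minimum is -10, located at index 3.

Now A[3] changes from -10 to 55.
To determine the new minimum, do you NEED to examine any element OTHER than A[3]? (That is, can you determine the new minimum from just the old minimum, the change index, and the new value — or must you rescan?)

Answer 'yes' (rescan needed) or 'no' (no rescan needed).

Answer: yes

Derivation:
Old min = -10 at index 3
Change at index 3: -10 -> 55
Index 3 WAS the min and new value 55 > old min -10. Must rescan other elements to find the new min.
Needs rescan: yes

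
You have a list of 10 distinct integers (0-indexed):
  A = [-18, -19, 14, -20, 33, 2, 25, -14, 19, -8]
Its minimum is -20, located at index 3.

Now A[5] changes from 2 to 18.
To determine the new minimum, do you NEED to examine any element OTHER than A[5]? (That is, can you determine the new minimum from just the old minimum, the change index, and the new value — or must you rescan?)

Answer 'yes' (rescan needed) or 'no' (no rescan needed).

Old min = -20 at index 3
Change at index 5: 2 -> 18
Index 5 was NOT the min. New min = min(-20, 18). No rescan of other elements needed.
Needs rescan: no

Answer: no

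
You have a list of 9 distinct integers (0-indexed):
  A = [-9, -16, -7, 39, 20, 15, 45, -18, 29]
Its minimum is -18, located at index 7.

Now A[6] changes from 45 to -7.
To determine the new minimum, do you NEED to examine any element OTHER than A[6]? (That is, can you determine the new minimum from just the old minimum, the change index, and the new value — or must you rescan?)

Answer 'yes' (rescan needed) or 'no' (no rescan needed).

Answer: no

Derivation:
Old min = -18 at index 7
Change at index 6: 45 -> -7
Index 6 was NOT the min. New min = min(-18, -7). No rescan of other elements needed.
Needs rescan: no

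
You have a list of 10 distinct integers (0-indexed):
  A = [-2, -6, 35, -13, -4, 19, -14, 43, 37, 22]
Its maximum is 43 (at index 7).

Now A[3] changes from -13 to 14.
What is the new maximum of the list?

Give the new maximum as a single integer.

Answer: 43

Derivation:
Old max = 43 (at index 7)
Change: A[3] -13 -> 14
Changed element was NOT the old max.
  New max = max(old_max, new_val) = max(43, 14) = 43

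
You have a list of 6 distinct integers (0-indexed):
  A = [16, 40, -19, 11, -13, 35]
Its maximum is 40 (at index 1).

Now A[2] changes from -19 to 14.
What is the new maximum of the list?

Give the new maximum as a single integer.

Answer: 40

Derivation:
Old max = 40 (at index 1)
Change: A[2] -19 -> 14
Changed element was NOT the old max.
  New max = max(old_max, new_val) = max(40, 14) = 40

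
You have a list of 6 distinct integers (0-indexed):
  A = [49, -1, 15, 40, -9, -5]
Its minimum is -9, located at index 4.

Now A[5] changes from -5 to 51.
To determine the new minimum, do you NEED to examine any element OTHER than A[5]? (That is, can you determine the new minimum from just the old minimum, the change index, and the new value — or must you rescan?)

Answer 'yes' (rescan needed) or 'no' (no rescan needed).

Answer: no

Derivation:
Old min = -9 at index 4
Change at index 5: -5 -> 51
Index 5 was NOT the min. New min = min(-9, 51). No rescan of other elements needed.
Needs rescan: no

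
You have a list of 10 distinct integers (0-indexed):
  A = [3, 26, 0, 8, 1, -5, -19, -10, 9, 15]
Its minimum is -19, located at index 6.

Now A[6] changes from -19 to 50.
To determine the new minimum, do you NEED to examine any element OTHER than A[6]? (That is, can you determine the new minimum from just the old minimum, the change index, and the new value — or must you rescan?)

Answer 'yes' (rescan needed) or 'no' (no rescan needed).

Answer: yes

Derivation:
Old min = -19 at index 6
Change at index 6: -19 -> 50
Index 6 WAS the min and new value 50 > old min -19. Must rescan other elements to find the new min.
Needs rescan: yes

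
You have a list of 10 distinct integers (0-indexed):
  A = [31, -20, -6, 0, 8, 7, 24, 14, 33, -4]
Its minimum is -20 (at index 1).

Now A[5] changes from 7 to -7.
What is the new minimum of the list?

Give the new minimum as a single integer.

Answer: -20

Derivation:
Old min = -20 (at index 1)
Change: A[5] 7 -> -7
Changed element was NOT the old min.
  New min = min(old_min, new_val) = min(-20, -7) = -20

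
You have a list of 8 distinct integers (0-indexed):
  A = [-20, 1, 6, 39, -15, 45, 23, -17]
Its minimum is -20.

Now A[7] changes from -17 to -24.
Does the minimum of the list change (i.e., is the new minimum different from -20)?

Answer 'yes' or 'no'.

Answer: yes

Derivation:
Old min = -20
Change: A[7] -17 -> -24
Changed element was NOT the min; min changes only if -24 < -20.
New min = -24; changed? yes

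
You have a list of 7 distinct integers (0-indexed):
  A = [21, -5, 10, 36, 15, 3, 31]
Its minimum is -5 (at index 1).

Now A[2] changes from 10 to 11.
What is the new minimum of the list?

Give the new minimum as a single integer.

Answer: -5

Derivation:
Old min = -5 (at index 1)
Change: A[2] 10 -> 11
Changed element was NOT the old min.
  New min = min(old_min, new_val) = min(-5, 11) = -5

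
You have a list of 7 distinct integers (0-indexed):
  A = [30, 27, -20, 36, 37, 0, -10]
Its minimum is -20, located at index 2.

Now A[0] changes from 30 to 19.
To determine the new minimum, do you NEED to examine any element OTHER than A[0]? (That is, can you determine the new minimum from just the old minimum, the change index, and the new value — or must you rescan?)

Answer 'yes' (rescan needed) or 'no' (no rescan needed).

Answer: no

Derivation:
Old min = -20 at index 2
Change at index 0: 30 -> 19
Index 0 was NOT the min. New min = min(-20, 19). No rescan of other elements needed.
Needs rescan: no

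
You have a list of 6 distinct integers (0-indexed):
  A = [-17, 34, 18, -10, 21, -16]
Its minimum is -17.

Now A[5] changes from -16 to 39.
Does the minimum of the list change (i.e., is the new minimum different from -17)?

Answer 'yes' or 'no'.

Answer: no

Derivation:
Old min = -17
Change: A[5] -16 -> 39
Changed element was NOT the min; min changes only if 39 < -17.
New min = -17; changed? no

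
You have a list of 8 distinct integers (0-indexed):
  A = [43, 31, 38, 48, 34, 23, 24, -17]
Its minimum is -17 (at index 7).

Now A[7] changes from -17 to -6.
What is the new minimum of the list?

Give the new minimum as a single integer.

Old min = -17 (at index 7)
Change: A[7] -17 -> -6
Changed element WAS the min. Need to check: is -6 still <= all others?
  Min of remaining elements: 23
  New min = min(-6, 23) = -6

Answer: -6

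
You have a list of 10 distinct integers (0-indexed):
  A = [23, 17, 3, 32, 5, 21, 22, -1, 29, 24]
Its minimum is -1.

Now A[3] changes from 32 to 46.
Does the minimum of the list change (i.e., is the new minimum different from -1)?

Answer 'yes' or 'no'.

Answer: no

Derivation:
Old min = -1
Change: A[3] 32 -> 46
Changed element was NOT the min; min changes only if 46 < -1.
New min = -1; changed? no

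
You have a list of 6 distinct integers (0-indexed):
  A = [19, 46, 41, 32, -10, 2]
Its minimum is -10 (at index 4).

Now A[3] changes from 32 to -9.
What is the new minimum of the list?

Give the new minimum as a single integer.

Answer: -10

Derivation:
Old min = -10 (at index 4)
Change: A[3] 32 -> -9
Changed element was NOT the old min.
  New min = min(old_min, new_val) = min(-10, -9) = -10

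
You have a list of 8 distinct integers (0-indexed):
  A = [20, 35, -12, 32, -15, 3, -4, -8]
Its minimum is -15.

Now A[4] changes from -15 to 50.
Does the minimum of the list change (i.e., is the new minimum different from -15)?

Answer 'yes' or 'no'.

Answer: yes

Derivation:
Old min = -15
Change: A[4] -15 -> 50
Changed element was the min; new min must be rechecked.
New min = -12; changed? yes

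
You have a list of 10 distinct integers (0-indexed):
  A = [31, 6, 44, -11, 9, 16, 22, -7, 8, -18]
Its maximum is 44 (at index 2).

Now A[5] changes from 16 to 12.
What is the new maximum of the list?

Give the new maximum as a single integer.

Answer: 44

Derivation:
Old max = 44 (at index 2)
Change: A[5] 16 -> 12
Changed element was NOT the old max.
  New max = max(old_max, new_val) = max(44, 12) = 44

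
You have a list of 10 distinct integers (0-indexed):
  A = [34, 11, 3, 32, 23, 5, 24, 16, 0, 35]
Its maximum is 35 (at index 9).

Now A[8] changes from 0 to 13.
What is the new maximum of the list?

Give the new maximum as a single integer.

Answer: 35

Derivation:
Old max = 35 (at index 9)
Change: A[8] 0 -> 13
Changed element was NOT the old max.
  New max = max(old_max, new_val) = max(35, 13) = 35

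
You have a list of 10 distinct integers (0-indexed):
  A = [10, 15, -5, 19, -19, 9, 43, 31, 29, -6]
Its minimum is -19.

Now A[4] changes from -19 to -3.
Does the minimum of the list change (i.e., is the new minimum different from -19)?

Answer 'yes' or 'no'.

Answer: yes

Derivation:
Old min = -19
Change: A[4] -19 -> -3
Changed element was the min; new min must be rechecked.
New min = -6; changed? yes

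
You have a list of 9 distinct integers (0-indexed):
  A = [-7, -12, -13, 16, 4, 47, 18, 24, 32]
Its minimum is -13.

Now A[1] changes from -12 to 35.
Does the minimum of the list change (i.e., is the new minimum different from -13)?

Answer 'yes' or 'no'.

Old min = -13
Change: A[1] -12 -> 35
Changed element was NOT the min; min changes only if 35 < -13.
New min = -13; changed? no

Answer: no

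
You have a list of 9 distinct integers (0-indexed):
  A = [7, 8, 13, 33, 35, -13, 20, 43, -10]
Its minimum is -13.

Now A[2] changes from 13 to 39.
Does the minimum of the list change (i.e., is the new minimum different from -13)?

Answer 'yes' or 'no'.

Answer: no

Derivation:
Old min = -13
Change: A[2] 13 -> 39
Changed element was NOT the min; min changes only if 39 < -13.
New min = -13; changed? no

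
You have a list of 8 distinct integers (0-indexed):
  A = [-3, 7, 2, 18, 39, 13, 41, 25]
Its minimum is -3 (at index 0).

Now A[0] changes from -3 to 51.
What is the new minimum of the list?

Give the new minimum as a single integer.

Old min = -3 (at index 0)
Change: A[0] -3 -> 51
Changed element WAS the min. Need to check: is 51 still <= all others?
  Min of remaining elements: 2
  New min = min(51, 2) = 2

Answer: 2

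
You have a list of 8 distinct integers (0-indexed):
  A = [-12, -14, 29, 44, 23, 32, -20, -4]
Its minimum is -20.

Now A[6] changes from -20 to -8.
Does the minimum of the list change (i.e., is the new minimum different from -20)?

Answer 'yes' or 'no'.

Old min = -20
Change: A[6] -20 -> -8
Changed element was the min; new min must be rechecked.
New min = -14; changed? yes

Answer: yes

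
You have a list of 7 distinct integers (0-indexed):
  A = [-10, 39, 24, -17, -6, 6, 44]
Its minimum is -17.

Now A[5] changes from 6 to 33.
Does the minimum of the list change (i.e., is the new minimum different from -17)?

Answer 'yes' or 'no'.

Answer: no

Derivation:
Old min = -17
Change: A[5] 6 -> 33
Changed element was NOT the min; min changes only if 33 < -17.
New min = -17; changed? no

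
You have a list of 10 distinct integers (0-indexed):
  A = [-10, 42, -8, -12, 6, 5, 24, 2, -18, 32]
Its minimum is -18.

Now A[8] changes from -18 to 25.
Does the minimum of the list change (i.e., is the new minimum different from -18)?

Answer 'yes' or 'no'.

Answer: yes

Derivation:
Old min = -18
Change: A[8] -18 -> 25
Changed element was the min; new min must be rechecked.
New min = -12; changed? yes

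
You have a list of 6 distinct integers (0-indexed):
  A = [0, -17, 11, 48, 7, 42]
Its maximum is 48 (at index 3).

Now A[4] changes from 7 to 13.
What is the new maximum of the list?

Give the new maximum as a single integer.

Answer: 48

Derivation:
Old max = 48 (at index 3)
Change: A[4] 7 -> 13
Changed element was NOT the old max.
  New max = max(old_max, new_val) = max(48, 13) = 48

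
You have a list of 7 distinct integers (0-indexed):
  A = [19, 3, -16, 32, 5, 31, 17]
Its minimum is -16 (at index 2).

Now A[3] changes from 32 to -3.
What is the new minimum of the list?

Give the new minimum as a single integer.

Old min = -16 (at index 2)
Change: A[3] 32 -> -3
Changed element was NOT the old min.
  New min = min(old_min, new_val) = min(-16, -3) = -16

Answer: -16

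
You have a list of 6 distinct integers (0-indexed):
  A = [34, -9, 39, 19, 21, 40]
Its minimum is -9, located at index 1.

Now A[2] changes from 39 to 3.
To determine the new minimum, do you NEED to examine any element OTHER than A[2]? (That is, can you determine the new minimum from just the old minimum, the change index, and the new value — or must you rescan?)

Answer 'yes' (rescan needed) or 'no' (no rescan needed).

Answer: no

Derivation:
Old min = -9 at index 1
Change at index 2: 39 -> 3
Index 2 was NOT the min. New min = min(-9, 3). No rescan of other elements needed.
Needs rescan: no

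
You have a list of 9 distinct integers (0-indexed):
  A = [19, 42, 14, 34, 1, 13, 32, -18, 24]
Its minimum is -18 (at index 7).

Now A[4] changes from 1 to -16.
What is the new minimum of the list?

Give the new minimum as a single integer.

Old min = -18 (at index 7)
Change: A[4] 1 -> -16
Changed element was NOT the old min.
  New min = min(old_min, new_val) = min(-18, -16) = -18

Answer: -18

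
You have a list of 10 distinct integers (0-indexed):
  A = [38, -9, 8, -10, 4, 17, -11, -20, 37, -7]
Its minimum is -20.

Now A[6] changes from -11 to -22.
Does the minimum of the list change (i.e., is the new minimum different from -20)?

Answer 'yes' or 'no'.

Answer: yes

Derivation:
Old min = -20
Change: A[6] -11 -> -22
Changed element was NOT the min; min changes only if -22 < -20.
New min = -22; changed? yes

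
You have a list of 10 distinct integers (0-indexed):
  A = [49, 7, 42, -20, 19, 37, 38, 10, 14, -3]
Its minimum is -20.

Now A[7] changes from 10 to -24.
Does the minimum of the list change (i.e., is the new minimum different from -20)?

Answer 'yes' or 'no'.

Answer: yes

Derivation:
Old min = -20
Change: A[7] 10 -> -24
Changed element was NOT the min; min changes only if -24 < -20.
New min = -24; changed? yes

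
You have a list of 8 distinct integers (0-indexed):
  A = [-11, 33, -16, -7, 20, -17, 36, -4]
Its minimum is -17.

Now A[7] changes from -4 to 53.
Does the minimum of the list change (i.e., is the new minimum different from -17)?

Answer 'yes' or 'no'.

Answer: no

Derivation:
Old min = -17
Change: A[7] -4 -> 53
Changed element was NOT the min; min changes only if 53 < -17.
New min = -17; changed? no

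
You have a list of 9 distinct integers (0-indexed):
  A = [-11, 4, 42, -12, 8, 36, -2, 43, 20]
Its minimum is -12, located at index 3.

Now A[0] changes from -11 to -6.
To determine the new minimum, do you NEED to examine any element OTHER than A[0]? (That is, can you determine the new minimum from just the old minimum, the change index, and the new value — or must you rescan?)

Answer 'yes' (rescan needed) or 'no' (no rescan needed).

Answer: no

Derivation:
Old min = -12 at index 3
Change at index 0: -11 -> -6
Index 0 was NOT the min. New min = min(-12, -6). No rescan of other elements needed.
Needs rescan: no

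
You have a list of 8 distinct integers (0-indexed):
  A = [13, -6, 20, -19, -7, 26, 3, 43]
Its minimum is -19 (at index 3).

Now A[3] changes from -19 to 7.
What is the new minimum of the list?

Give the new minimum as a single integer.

Old min = -19 (at index 3)
Change: A[3] -19 -> 7
Changed element WAS the min. Need to check: is 7 still <= all others?
  Min of remaining elements: -7
  New min = min(7, -7) = -7

Answer: -7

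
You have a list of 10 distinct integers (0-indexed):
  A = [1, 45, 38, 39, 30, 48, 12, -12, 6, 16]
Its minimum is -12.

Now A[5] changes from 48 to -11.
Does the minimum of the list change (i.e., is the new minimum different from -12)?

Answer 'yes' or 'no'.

Answer: no

Derivation:
Old min = -12
Change: A[5] 48 -> -11
Changed element was NOT the min; min changes only if -11 < -12.
New min = -12; changed? no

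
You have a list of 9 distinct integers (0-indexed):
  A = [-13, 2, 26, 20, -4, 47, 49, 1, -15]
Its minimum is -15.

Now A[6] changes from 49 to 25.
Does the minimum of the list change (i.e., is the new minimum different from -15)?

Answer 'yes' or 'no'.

Answer: no

Derivation:
Old min = -15
Change: A[6] 49 -> 25
Changed element was NOT the min; min changes only if 25 < -15.
New min = -15; changed? no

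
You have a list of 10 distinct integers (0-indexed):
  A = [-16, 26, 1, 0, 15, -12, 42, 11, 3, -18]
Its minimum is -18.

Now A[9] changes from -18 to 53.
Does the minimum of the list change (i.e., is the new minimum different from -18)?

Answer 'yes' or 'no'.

Answer: yes

Derivation:
Old min = -18
Change: A[9] -18 -> 53
Changed element was the min; new min must be rechecked.
New min = -16; changed? yes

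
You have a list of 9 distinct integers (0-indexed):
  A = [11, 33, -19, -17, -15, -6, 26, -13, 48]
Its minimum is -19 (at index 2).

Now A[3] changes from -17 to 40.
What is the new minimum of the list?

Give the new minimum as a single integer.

Old min = -19 (at index 2)
Change: A[3] -17 -> 40
Changed element was NOT the old min.
  New min = min(old_min, new_val) = min(-19, 40) = -19

Answer: -19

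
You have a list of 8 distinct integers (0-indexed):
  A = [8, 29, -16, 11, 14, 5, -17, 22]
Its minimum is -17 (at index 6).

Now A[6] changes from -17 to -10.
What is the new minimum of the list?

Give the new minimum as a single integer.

Answer: -16

Derivation:
Old min = -17 (at index 6)
Change: A[6] -17 -> -10
Changed element WAS the min. Need to check: is -10 still <= all others?
  Min of remaining elements: -16
  New min = min(-10, -16) = -16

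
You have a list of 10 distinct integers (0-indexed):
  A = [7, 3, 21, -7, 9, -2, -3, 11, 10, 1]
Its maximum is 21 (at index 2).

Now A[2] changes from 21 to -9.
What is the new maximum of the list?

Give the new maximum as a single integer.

Answer: 11

Derivation:
Old max = 21 (at index 2)
Change: A[2] 21 -> -9
Changed element WAS the max -> may need rescan.
  Max of remaining elements: 11
  New max = max(-9, 11) = 11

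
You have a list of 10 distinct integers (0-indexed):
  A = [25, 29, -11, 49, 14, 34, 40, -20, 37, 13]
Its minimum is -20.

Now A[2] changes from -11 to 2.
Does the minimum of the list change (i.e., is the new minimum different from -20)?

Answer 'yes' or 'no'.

Answer: no

Derivation:
Old min = -20
Change: A[2] -11 -> 2
Changed element was NOT the min; min changes only if 2 < -20.
New min = -20; changed? no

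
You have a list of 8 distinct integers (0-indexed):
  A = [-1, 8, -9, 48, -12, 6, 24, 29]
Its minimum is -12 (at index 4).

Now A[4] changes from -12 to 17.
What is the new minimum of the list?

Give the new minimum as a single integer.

Answer: -9

Derivation:
Old min = -12 (at index 4)
Change: A[4] -12 -> 17
Changed element WAS the min. Need to check: is 17 still <= all others?
  Min of remaining elements: -9
  New min = min(17, -9) = -9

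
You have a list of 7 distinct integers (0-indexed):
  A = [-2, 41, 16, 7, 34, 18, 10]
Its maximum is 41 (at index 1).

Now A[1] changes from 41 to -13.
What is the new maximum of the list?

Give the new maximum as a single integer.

Old max = 41 (at index 1)
Change: A[1] 41 -> -13
Changed element WAS the max -> may need rescan.
  Max of remaining elements: 34
  New max = max(-13, 34) = 34

Answer: 34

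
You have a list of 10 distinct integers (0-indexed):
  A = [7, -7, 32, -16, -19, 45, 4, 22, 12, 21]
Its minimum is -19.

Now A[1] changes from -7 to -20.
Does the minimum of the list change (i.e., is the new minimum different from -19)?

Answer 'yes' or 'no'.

Old min = -19
Change: A[1] -7 -> -20
Changed element was NOT the min; min changes only if -20 < -19.
New min = -20; changed? yes

Answer: yes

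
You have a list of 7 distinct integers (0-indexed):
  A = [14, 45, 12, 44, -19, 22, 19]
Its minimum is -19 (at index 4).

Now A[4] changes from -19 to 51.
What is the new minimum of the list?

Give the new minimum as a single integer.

Old min = -19 (at index 4)
Change: A[4] -19 -> 51
Changed element WAS the min. Need to check: is 51 still <= all others?
  Min of remaining elements: 12
  New min = min(51, 12) = 12

Answer: 12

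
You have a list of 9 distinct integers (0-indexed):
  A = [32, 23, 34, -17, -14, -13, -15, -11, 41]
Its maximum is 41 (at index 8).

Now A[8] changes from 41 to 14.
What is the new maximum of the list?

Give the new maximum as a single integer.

Answer: 34

Derivation:
Old max = 41 (at index 8)
Change: A[8] 41 -> 14
Changed element WAS the max -> may need rescan.
  Max of remaining elements: 34
  New max = max(14, 34) = 34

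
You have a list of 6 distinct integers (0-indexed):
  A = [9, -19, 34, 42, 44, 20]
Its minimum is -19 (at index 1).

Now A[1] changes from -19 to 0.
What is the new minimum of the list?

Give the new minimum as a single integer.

Old min = -19 (at index 1)
Change: A[1] -19 -> 0
Changed element WAS the min. Need to check: is 0 still <= all others?
  Min of remaining elements: 9
  New min = min(0, 9) = 0

Answer: 0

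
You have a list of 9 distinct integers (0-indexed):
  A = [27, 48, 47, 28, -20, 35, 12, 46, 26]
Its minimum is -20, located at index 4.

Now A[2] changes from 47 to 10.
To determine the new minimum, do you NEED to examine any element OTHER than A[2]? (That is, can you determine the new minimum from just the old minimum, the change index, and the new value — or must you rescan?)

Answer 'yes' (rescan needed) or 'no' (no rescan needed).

Old min = -20 at index 4
Change at index 2: 47 -> 10
Index 2 was NOT the min. New min = min(-20, 10). No rescan of other elements needed.
Needs rescan: no

Answer: no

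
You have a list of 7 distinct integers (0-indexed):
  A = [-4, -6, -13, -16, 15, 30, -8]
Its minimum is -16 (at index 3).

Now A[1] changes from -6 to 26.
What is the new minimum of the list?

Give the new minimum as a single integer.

Old min = -16 (at index 3)
Change: A[1] -6 -> 26
Changed element was NOT the old min.
  New min = min(old_min, new_val) = min(-16, 26) = -16

Answer: -16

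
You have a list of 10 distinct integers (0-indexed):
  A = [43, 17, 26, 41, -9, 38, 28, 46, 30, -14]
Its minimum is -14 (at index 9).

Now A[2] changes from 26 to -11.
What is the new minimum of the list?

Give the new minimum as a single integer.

Answer: -14

Derivation:
Old min = -14 (at index 9)
Change: A[2] 26 -> -11
Changed element was NOT the old min.
  New min = min(old_min, new_val) = min(-14, -11) = -14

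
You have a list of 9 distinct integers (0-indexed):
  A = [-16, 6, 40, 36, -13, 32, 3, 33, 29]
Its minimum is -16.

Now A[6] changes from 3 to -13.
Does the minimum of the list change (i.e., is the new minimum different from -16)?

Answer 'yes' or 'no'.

Old min = -16
Change: A[6] 3 -> -13
Changed element was NOT the min; min changes only if -13 < -16.
New min = -16; changed? no

Answer: no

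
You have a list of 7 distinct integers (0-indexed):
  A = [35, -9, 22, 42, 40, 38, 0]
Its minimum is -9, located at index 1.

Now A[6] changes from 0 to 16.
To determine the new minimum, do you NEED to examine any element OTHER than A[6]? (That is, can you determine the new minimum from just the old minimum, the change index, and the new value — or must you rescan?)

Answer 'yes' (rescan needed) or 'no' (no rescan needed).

Answer: no

Derivation:
Old min = -9 at index 1
Change at index 6: 0 -> 16
Index 6 was NOT the min. New min = min(-9, 16). No rescan of other elements needed.
Needs rescan: no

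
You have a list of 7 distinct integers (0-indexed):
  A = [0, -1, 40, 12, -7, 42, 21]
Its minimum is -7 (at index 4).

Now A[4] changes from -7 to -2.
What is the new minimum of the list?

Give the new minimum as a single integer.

Answer: -2

Derivation:
Old min = -7 (at index 4)
Change: A[4] -7 -> -2
Changed element WAS the min. Need to check: is -2 still <= all others?
  Min of remaining elements: -1
  New min = min(-2, -1) = -2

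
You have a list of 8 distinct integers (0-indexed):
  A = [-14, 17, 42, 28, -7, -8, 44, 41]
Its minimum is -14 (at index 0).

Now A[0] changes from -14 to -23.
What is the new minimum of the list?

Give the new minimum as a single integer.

Old min = -14 (at index 0)
Change: A[0] -14 -> -23
Changed element WAS the min. Need to check: is -23 still <= all others?
  Min of remaining elements: -8
  New min = min(-23, -8) = -23

Answer: -23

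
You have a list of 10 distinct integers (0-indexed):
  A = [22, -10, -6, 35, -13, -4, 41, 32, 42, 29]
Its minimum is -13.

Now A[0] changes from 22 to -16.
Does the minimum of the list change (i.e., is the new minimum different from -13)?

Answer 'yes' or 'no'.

Answer: yes

Derivation:
Old min = -13
Change: A[0] 22 -> -16
Changed element was NOT the min; min changes only if -16 < -13.
New min = -16; changed? yes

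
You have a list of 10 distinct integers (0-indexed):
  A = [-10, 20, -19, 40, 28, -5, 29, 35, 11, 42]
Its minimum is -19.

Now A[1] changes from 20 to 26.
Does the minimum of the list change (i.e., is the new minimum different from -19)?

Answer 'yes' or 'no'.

Answer: no

Derivation:
Old min = -19
Change: A[1] 20 -> 26
Changed element was NOT the min; min changes only if 26 < -19.
New min = -19; changed? no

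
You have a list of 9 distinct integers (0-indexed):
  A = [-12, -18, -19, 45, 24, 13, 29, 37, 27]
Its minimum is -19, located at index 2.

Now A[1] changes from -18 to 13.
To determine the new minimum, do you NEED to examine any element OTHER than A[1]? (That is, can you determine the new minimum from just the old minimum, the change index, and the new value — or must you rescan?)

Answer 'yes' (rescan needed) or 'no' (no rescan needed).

Old min = -19 at index 2
Change at index 1: -18 -> 13
Index 1 was NOT the min. New min = min(-19, 13). No rescan of other elements needed.
Needs rescan: no

Answer: no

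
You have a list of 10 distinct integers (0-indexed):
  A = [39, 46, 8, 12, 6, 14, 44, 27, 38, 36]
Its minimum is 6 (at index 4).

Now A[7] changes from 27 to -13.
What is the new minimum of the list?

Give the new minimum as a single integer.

Old min = 6 (at index 4)
Change: A[7] 27 -> -13
Changed element was NOT the old min.
  New min = min(old_min, new_val) = min(6, -13) = -13

Answer: -13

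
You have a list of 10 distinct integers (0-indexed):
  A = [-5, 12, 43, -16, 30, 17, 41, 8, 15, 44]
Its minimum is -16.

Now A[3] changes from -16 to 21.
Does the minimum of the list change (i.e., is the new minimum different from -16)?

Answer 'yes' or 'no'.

Answer: yes

Derivation:
Old min = -16
Change: A[3] -16 -> 21
Changed element was the min; new min must be rechecked.
New min = -5; changed? yes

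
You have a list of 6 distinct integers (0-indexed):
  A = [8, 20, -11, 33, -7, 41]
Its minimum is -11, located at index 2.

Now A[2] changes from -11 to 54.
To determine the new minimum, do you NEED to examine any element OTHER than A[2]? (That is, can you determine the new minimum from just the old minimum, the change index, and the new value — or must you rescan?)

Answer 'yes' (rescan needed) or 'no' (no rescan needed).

Answer: yes

Derivation:
Old min = -11 at index 2
Change at index 2: -11 -> 54
Index 2 WAS the min and new value 54 > old min -11. Must rescan other elements to find the new min.
Needs rescan: yes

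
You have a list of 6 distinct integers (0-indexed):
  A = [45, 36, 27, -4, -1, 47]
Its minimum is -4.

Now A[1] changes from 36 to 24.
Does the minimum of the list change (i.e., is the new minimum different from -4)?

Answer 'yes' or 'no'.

Answer: no

Derivation:
Old min = -4
Change: A[1] 36 -> 24
Changed element was NOT the min; min changes only if 24 < -4.
New min = -4; changed? no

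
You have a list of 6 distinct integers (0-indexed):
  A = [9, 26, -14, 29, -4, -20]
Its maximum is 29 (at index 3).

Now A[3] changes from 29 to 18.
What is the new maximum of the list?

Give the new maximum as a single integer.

Answer: 26

Derivation:
Old max = 29 (at index 3)
Change: A[3] 29 -> 18
Changed element WAS the max -> may need rescan.
  Max of remaining elements: 26
  New max = max(18, 26) = 26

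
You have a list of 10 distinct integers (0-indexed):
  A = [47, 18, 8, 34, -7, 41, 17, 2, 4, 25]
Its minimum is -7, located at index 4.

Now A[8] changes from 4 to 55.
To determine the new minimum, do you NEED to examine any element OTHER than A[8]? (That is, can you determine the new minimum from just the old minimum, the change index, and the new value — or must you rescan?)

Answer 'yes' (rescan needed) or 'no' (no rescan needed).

Old min = -7 at index 4
Change at index 8: 4 -> 55
Index 8 was NOT the min. New min = min(-7, 55). No rescan of other elements needed.
Needs rescan: no

Answer: no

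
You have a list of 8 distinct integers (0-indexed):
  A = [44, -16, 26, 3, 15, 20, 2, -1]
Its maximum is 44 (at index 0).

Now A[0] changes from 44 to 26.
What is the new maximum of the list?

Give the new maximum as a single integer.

Old max = 44 (at index 0)
Change: A[0] 44 -> 26
Changed element WAS the max -> may need rescan.
  Max of remaining elements: 26
  New max = max(26, 26) = 26

Answer: 26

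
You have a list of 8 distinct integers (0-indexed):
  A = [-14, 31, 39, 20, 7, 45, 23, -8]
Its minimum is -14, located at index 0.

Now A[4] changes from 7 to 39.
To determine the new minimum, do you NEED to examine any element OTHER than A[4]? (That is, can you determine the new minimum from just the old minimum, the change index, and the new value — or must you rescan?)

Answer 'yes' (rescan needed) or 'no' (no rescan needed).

Old min = -14 at index 0
Change at index 4: 7 -> 39
Index 4 was NOT the min. New min = min(-14, 39). No rescan of other elements needed.
Needs rescan: no

Answer: no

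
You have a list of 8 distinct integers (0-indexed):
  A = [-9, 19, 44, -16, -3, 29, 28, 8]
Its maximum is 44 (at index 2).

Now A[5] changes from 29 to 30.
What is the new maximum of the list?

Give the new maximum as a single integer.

Answer: 44

Derivation:
Old max = 44 (at index 2)
Change: A[5] 29 -> 30
Changed element was NOT the old max.
  New max = max(old_max, new_val) = max(44, 30) = 44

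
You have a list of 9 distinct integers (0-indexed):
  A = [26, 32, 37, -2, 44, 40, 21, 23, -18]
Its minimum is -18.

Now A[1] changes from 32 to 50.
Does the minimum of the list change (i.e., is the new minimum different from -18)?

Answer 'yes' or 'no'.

Answer: no

Derivation:
Old min = -18
Change: A[1] 32 -> 50
Changed element was NOT the min; min changes only if 50 < -18.
New min = -18; changed? no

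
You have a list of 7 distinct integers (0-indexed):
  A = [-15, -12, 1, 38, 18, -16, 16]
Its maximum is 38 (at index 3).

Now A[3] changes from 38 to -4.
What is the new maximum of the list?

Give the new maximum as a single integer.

Answer: 18

Derivation:
Old max = 38 (at index 3)
Change: A[3] 38 -> -4
Changed element WAS the max -> may need rescan.
  Max of remaining elements: 18
  New max = max(-4, 18) = 18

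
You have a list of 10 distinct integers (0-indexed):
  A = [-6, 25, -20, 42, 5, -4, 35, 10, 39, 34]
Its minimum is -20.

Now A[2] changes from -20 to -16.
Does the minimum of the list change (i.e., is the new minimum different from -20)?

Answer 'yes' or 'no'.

Answer: yes

Derivation:
Old min = -20
Change: A[2] -20 -> -16
Changed element was the min; new min must be rechecked.
New min = -16; changed? yes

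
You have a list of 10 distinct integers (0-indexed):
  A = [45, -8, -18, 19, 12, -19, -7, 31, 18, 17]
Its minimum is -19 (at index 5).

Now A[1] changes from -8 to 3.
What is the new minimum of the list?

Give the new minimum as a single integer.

Old min = -19 (at index 5)
Change: A[1] -8 -> 3
Changed element was NOT the old min.
  New min = min(old_min, new_val) = min(-19, 3) = -19

Answer: -19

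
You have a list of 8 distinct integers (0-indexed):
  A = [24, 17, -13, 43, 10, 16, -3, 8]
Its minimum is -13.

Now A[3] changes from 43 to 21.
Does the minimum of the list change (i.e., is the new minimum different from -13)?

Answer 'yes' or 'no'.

Old min = -13
Change: A[3] 43 -> 21
Changed element was NOT the min; min changes only if 21 < -13.
New min = -13; changed? no

Answer: no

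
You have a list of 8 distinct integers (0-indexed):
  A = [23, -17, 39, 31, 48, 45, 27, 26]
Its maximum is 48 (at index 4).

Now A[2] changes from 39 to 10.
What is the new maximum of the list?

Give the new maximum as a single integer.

Old max = 48 (at index 4)
Change: A[2] 39 -> 10
Changed element was NOT the old max.
  New max = max(old_max, new_val) = max(48, 10) = 48

Answer: 48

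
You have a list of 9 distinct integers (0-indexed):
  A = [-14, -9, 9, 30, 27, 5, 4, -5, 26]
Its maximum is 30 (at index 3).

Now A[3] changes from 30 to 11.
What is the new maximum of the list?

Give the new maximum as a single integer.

Answer: 27

Derivation:
Old max = 30 (at index 3)
Change: A[3] 30 -> 11
Changed element WAS the max -> may need rescan.
  Max of remaining elements: 27
  New max = max(11, 27) = 27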